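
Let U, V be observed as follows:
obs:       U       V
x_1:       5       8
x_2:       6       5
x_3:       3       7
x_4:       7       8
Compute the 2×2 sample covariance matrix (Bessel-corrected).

Step 1 — column means:
  mean(U) = (5 + 6 + 3 + 7) / 4 = 21/4 = 5.25
  mean(V) = (8 + 5 + 7 + 8) / 4 = 28/4 = 7

Step 2 — sample covariance S[i,j] = (1/(n-1)) · Σ_k (x_{k,i} - mean_i) · (x_{k,j} - mean_j), with n-1 = 3.
  S[U,U] = ((-0.25)·(-0.25) + (0.75)·(0.75) + (-2.25)·(-2.25) + (1.75)·(1.75)) / 3 = 8.75/3 = 2.9167
  S[U,V] = ((-0.25)·(1) + (0.75)·(-2) + (-2.25)·(0) + (1.75)·(1)) / 3 = 0/3 = 0
  S[V,V] = ((1)·(1) + (-2)·(-2) + (0)·(0) + (1)·(1)) / 3 = 6/3 = 2

S is symmetric (S[j,i] = S[i,j]). Assembling:

S = [[2.9167, 0],
 [0, 2]]


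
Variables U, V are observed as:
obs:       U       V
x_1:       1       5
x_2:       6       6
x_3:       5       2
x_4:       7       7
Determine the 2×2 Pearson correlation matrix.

Step 1 — column means:
  mean(U) = (1 + 6 + 5 + 7) / 4 = 19/4 = 4.75
  mean(V) = (5 + 6 + 2 + 7) / 4 = 20/4 = 5

Step 2 — sample variances and covariances s[i,j] = (1/(n-1)) · Σ_k (x_{k,i} - mean_i) · (x_{k,j} - mean_j), with n-1 = 3:
  s[U,U] = ((-3.75)·(-3.75) + (1.25)·(1.25) + (0.25)·(0.25) + (2.25)·(2.25)) / 3 = 20.75/3 = 6.9167
  s[U,V] = ((-3.75)·(0) + (1.25)·(1) + (0.25)·(-3) + (2.25)·(2)) / 3 = 5/3 = 1.6667
  s[V,V] = ((0)·(0) + (1)·(1) + (-3)·(-3) + (2)·(2)) / 3 = 14/3 = 4.6667
  Sample standard deviations s_i = √(s[i,i]):
  s(U) = √(6.9167) = 2.63
  s(V) = √(4.6667) = 2.1602

Step 3 — r_{ij} = s_{ij} / (s_i · s_j):
  r[U,U] = 1 (diagonal).
  r[U,V] = 1.6667 / (2.63 · 2.1602) = 1.6667 / 5.6814 = 0.2934
  r[V,V] = 1 (diagonal).

R is symmetric with unit diagonal. Assembling:

R = [[1, 0.2934],
 [0.2934, 1]]


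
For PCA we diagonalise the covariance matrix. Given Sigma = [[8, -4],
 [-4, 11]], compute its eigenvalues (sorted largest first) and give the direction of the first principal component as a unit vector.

Step 1 — characteristic polynomial of 2×2 Sigma:
  det(Sigma - λI) = λ² - trace · λ + det = 0.
  trace = 8 + 11 = 19, det = 8·11 - (-4)² = 72.
Step 2 — discriminant:
  Δ = trace² - 4·det = 361 - 288 = 73.
Step 3 — eigenvalues:
  λ = (trace ± √Δ)/2 = (19 ± 8.544)/2,
  λ_1 = 13.772,  λ_2 = 5.228.

Step 4 — unit eigenvector for λ_1: solve (Sigma - λ_1 I)v = 0. First row:
  (8 - 13.772)·v_x + (-4)·v_y = 0, i.e. (-5.772)·v_x + (-4)·v_y = 0,
  so v ∝ (b, λ_1 - a) = (-4, 5.772); multiply by -1 so the first entry is positive: u = (4, -5.772).
  ||u|| = √((4)² + (-5.772)²) = √(49.316) ≈ 7.0225,
  v_1 = u/||u|| ≈ (0.5696, -0.8219) (||v_1|| = 1).

λ_1 = 13.772,  λ_2 = 5.228;  v_1 ≈ (0.5696, -0.8219)


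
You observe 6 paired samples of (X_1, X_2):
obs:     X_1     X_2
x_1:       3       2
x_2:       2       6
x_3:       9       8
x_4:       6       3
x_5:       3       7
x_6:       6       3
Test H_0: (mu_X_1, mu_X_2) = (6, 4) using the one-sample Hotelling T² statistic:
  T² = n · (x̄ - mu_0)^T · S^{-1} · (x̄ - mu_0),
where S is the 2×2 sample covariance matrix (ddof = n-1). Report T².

Step 1 — sample mean vector:
  mean(X_1) = (3 + 2 + 9 + 6 + 3 + 6) / 6 = 29/6 = 4.8333
  mean(X_2) = (2 + 6 + 8 + 3 + 7 + 3) / 6 = 29/6 = 4.8333
  x̄ = (4.8333, 4.8333),  deviation x̄ - mu_0 = (4.8333, 4.8333) - (6, 4) = (-1.1667, 0.8333).

Step 2 — sample covariance matrix, S[i,j] = (1/(n-1)) · Σ_k (x_{k,i} - mean_i) · (x_{k,j} - mean_j), divisor n-1 = 5:
  S[X_1,X_1] = ((-1.8333)·(-1.8333) + (-2.8333)·(-2.8333) + (4.1667)·(4.1667) + (1.1667)·(1.1667) + (-1.8333)·(-1.8333) + (1.1667)·(1.1667)) / 5 = 34.8333/5 = 6.9667
  S[X_1,X_2] = ((-1.8333)·(-2.8333) + (-2.8333)·(1.1667) + (4.1667)·(3.1667) + (1.1667)·(-1.8333) + (-1.8333)·(2.1667) + (1.1667)·(-1.8333)) / 5 = 6.8333/5 = 1.3667
  S[X_2,X_2] = ((-2.8333)·(-2.8333) + (1.1667)·(1.1667) + (3.1667)·(3.1667) + (-1.8333)·(-1.8333) + (2.1667)·(2.1667) + (-1.8333)·(-1.8333)) / 5 = 30.8333/5 = 6.1667
  S = [[6.9667, 1.3667],
 [1.3667, 6.1667]].

Step 3 — invert S. det(S) = 6.9667·6.1667 - (1.3667)² = 41.0933.
  S^{-1} = (1/det) · [[d, -b], [-b, a]] = [[0.1501, -0.0333],
 [-0.0333, 0.1695]].

Step 4 — quadratic form (x̄ - mu_0)^T · S^{-1} · (x̄ - mu_0):
  S^{-1} · (x̄ - mu_0) = (-0.2028, 0.1801),
  (x̄ - mu_0)^T · [...] = (-1.1667)·(-0.2028) + (0.8333)·(0.1801) = 0.3867.

Step 5 — scale by n: T² = 6 · 0.3867 = 2.3199.

T² ≈ 2.3199


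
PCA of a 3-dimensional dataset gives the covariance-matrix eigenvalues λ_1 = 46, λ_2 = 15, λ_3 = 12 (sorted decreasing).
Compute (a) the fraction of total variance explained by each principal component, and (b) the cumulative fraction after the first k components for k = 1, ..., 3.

Step 1 — total variance = trace(Sigma) = Σ λ_i = 46 + 15 + 12 = 73.

Step 2 — fraction explained by component i = λ_i / Σ λ:
  PC1: 46/73 = 0.6301
  PC2: 15/73 = 0.2055
  PC3: 12/73 = 0.1644

Step 3 — cumulative fraction after k components = (λ_1 + ... + λ_k) / Σ λ:
  k = 1: 46/73 = 0.6301
  k = 2: (46 + 15)/73 = 61/73 = 0.8356
  k = 3: (46 + 15 + 12)/73 = 73/73 = 1

Summary (fraction, with percent):

explained: PC1 0.6301 (63.01%), PC2 0.2055 (20.55%), PC3 0.1644 (16.44%);  cumulative: 0.6301, 0.8356, 1


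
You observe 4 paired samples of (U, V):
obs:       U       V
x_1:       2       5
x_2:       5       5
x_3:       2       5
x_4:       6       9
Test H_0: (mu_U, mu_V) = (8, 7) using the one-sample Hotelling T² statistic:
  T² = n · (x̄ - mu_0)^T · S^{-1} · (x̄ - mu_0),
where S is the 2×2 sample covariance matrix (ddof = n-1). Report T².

Step 1 — sample mean vector:
  mean(U) = (2 + 5 + 2 + 6) / 4 = 15/4 = 3.75
  mean(V) = (5 + 5 + 5 + 9) / 4 = 24/4 = 6
  x̄ = (3.75, 6),  deviation x̄ - mu_0 = (3.75, 6) - (8, 7) = (-4.25, -1).

Step 2 — sample covariance matrix, S[i,j] = (1/(n-1)) · Σ_k (x_{k,i} - mean_i) · (x_{k,j} - mean_j), divisor n-1 = 3:
  S[U,U] = ((-1.75)·(-1.75) + (1.25)·(1.25) + (-1.75)·(-1.75) + (2.25)·(2.25)) / 3 = 12.75/3 = 4.25
  S[U,V] = ((-1.75)·(-1) + (1.25)·(-1) + (-1.75)·(-1) + (2.25)·(3)) / 3 = 9/3 = 3
  S[V,V] = ((-1)·(-1) + (-1)·(-1) + (-1)·(-1) + (3)·(3)) / 3 = 12/3 = 4
  S = [[4.25, 3],
 [3, 4]].

Step 3 — invert S. det(S) = 4.25·4 - (3)² = 8.
  S^{-1} = (1/det) · [[d, -b], [-b, a]] = [[0.5, -0.375],
 [-0.375, 0.5312]].

Step 4 — quadratic form (x̄ - mu_0)^T · S^{-1} · (x̄ - mu_0):
  S^{-1} · (x̄ - mu_0) = (-1.75, 1.0625),
  (x̄ - mu_0)^T · [...] = (-4.25)·(-1.75) + (-1)·(1.0625) = 6.375.

Step 5 — scale by n: T² = 4 · 6.375 = 25.5.

T² ≈ 25.5


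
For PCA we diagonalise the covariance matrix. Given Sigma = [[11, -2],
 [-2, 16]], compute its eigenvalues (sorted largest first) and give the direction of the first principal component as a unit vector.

Step 1 — characteristic polynomial of 2×2 Sigma:
  det(Sigma - λI) = λ² - trace · λ + det = 0.
  trace = 11 + 16 = 27, det = 11·16 - (-2)² = 172.
Step 2 — discriminant:
  Δ = trace² - 4·det = 729 - 688 = 41.
Step 3 — eigenvalues:
  λ = (trace ± √Δ)/2 = (27 ± 6.4031)/2,
  λ_1 = 16.7016,  λ_2 = 10.2984.

Step 4 — unit eigenvector for λ_1: solve (Sigma - λ_1 I)v = 0. First row:
  (11 - 16.7016)·v_x + (-2)·v_y = 0, i.e. (-5.7016)·v_x + (-2)·v_y = 0,
  so v ∝ (b, λ_1 - a) = (-2, 5.7016); multiply by -1 so the first entry is positive: u = (2, -5.7016).
  ||u|| = √((2)² + (-5.7016)²) = √(36.5078) ≈ 6.0422,
  v_1 = u/||u|| ≈ (0.331, -0.9436) (||v_1|| = 1).

λ_1 = 16.7016,  λ_2 = 10.2984;  v_1 ≈ (0.331, -0.9436)


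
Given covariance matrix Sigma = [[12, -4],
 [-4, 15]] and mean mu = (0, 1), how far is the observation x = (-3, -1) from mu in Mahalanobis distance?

Step 1 — centre the observation: (x - mu) = (-3, -2).

Step 2 — invert Sigma. det(Sigma) = 12·15 - (-4)² = 164.
  Sigma^{-1} = (1/det) · [[d, -b], [-b, a]] = [[0.0915, 0.0244],
 [0.0244, 0.0732]].

Step 3 — form the quadratic (x - mu)^T · Sigma^{-1} · (x - mu):
  Sigma^{-1} · (x - mu) = (-0.3232, -0.2195).
  (x - mu)^T · [Sigma^{-1} · (x - mu)] = (-3)·(-0.3232) + (-2)·(-0.2195) = 1.4085.

Step 4 — take square root: d = √(1.4085) ≈ 1.1868.

d(x, mu) = √(1.4085) ≈ 1.1868


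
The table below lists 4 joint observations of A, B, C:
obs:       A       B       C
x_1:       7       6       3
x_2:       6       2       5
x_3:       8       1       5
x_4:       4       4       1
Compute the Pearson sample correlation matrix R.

Step 1 — column means:
  mean(A) = (7 + 6 + 8 + 4) / 4 = 25/4 = 6.25
  mean(B) = (6 + 2 + 1 + 4) / 4 = 13/4 = 3.25
  mean(C) = (3 + 5 + 5 + 1) / 4 = 14/4 = 3.5

Step 2 — sample variances and covariances s[i,j] = (1/(n-1)) · Σ_k (x_{k,i} - mean_i) · (x_{k,j} - mean_j), with n-1 = 3:
  s[A,A] = ((0.75)·(0.75) + (-0.25)·(-0.25) + (1.75)·(1.75) + (-2.25)·(-2.25)) / 3 = 8.75/3 = 2.9167
  s[A,B] = ((0.75)·(2.75) + (-0.25)·(-1.25) + (1.75)·(-2.25) + (-2.25)·(0.75)) / 3 = -3.25/3 = -1.0833
  s[A,C] = ((0.75)·(-0.5) + (-0.25)·(1.5) + (1.75)·(1.5) + (-2.25)·(-2.5)) / 3 = 7.5/3 = 2.5
  s[B,B] = ((2.75)·(2.75) + (-1.25)·(-1.25) + (-2.25)·(-2.25) + (0.75)·(0.75)) / 3 = 14.75/3 = 4.9167
  s[B,C] = ((2.75)·(-0.5) + (-1.25)·(1.5) + (-2.25)·(1.5) + (0.75)·(-2.5)) / 3 = -8.5/3 = -2.8333
  s[C,C] = ((-0.5)·(-0.5) + (1.5)·(1.5) + (1.5)·(1.5) + (-2.5)·(-2.5)) / 3 = 11/3 = 3.6667
  Sample standard deviations s_i = √(s[i,i]):
  s(A) = √(2.9167) = 1.7078
  s(B) = √(4.9167) = 2.2174
  s(C) = √(3.6667) = 1.9149

Step 3 — r_{ij} = s_{ij} / (s_i · s_j):
  r[A,A] = 1 (diagonal).
  r[A,B] = -1.0833 / (1.7078 · 2.2174) = -1.0833 / 3.7869 = -0.2861
  r[A,C] = 2.5 / (1.7078 · 1.9149) = 2.5 / 3.2702 = 0.7645
  r[B,B] = 1 (diagonal).
  r[B,C] = -2.8333 / (2.2174 · 1.9149) = -2.8333 / 4.2459 = -0.6673
  r[C,C] = 1 (diagonal).

R is symmetric with unit diagonal. Assembling:

R = [[1, -0.2861, 0.7645],
 [-0.2861, 1, -0.6673],
 [0.7645, -0.6673, 1]]


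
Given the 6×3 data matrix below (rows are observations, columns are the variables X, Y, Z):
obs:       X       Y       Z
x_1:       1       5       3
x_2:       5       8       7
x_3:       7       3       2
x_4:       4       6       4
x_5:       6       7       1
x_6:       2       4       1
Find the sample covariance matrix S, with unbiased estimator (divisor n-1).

Step 1 — column means:
  mean(X) = (1 + 5 + 7 + 4 + 6 + 2) / 6 = 25/6 = 4.1667
  mean(Y) = (5 + 8 + 3 + 6 + 7 + 4) / 6 = 33/6 = 5.5
  mean(Z) = (3 + 7 + 2 + 4 + 1 + 1) / 6 = 18/6 = 3

Step 2 — sample covariance S[i,j] = (1/(n-1)) · Σ_k (x_{k,i} - mean_i) · (x_{k,j} - mean_j), with n-1 = 5.
  S[X,X] = ((-3.1667)·(-3.1667) + (0.8333)·(0.8333) + (2.8333)·(2.8333) + (-0.1667)·(-0.1667) + (1.8333)·(1.8333) + (-2.1667)·(-2.1667)) / 5 = 26.8333/5 = 5.3667
  S[X,Y] = ((-3.1667)·(-0.5) + (0.8333)·(2.5) + (2.8333)·(-2.5) + (-0.1667)·(0.5) + (1.8333)·(1.5) + (-2.1667)·(-1.5)) / 5 = 2.5/5 = 0.5
  S[X,Z] = ((-3.1667)·(0) + (0.8333)·(4) + (2.8333)·(-1) + (-0.1667)·(1) + (1.8333)·(-2) + (-2.1667)·(-2)) / 5 = 1/5 = 0.2
  S[Y,Y] = ((-0.5)·(-0.5) + (2.5)·(2.5) + (-2.5)·(-2.5) + (0.5)·(0.5) + (1.5)·(1.5) + (-1.5)·(-1.5)) / 5 = 17.5/5 = 3.5
  S[Y,Z] = ((-0.5)·(0) + (2.5)·(4) + (-2.5)·(-1) + (0.5)·(1) + (1.5)·(-2) + (-1.5)·(-2)) / 5 = 13/5 = 2.6
  S[Z,Z] = ((0)·(0) + (4)·(4) + (-1)·(-1) + (1)·(1) + (-2)·(-2) + (-2)·(-2)) / 5 = 26/5 = 5.2

S is symmetric (S[j,i] = S[i,j]). Assembling:

S = [[5.3667, 0.5, 0.2],
 [0.5, 3.5, 2.6],
 [0.2, 2.6, 5.2]]


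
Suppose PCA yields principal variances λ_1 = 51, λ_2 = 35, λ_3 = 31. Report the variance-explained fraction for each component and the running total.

Step 1 — total variance = trace(Sigma) = Σ λ_i = 51 + 35 + 31 = 117.

Step 2 — fraction explained by component i = λ_i / Σ λ:
  PC1: 51/117 = 0.4359
  PC2: 35/117 = 0.2991
  PC3: 31/117 = 0.265

Step 3 — cumulative fraction after k components = (λ_1 + ... + λ_k) / Σ λ:
  k = 1: 51/117 = 0.4359
  k = 2: (51 + 35)/117 = 86/117 = 0.735
  k = 3: (51 + 35 + 31)/117 = 117/117 = 1

Summary (fraction, with percent):

explained: PC1 0.4359 (43.59%), PC2 0.2991 (29.91%), PC3 0.265 (26.5%);  cumulative: 0.4359, 0.735, 1


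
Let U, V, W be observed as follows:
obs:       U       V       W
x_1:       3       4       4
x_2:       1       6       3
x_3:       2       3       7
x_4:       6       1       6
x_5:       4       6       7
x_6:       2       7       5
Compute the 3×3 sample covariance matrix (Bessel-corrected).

Step 1 — column means:
  mean(U) = (3 + 1 + 2 + 6 + 4 + 2) / 6 = 18/6 = 3
  mean(V) = (4 + 6 + 3 + 1 + 6 + 7) / 6 = 27/6 = 4.5
  mean(W) = (4 + 3 + 7 + 6 + 7 + 5) / 6 = 32/6 = 5.3333

Step 2 — sample covariance S[i,j] = (1/(n-1)) · Σ_k (x_{k,i} - mean_i) · (x_{k,j} - mean_j), with n-1 = 5.
  S[U,U] = ((0)·(0) + (-2)·(-2) + (-1)·(-1) + (3)·(3) + (1)·(1) + (-1)·(-1)) / 5 = 16/5 = 3.2
  S[U,V] = ((0)·(-0.5) + (-2)·(1.5) + (-1)·(-1.5) + (3)·(-3.5) + (1)·(1.5) + (-1)·(2.5)) / 5 = -13/5 = -2.6
  S[U,W] = ((0)·(-1.3333) + (-2)·(-2.3333) + (-1)·(1.6667) + (3)·(0.6667) + (1)·(1.6667) + (-1)·(-0.3333)) / 5 = 7/5 = 1.4
  S[V,V] = ((-0.5)·(-0.5) + (1.5)·(1.5) + (-1.5)·(-1.5) + (-3.5)·(-3.5) + (1.5)·(1.5) + (2.5)·(2.5)) / 5 = 25.5/5 = 5.1
  S[V,W] = ((-0.5)·(-1.3333) + (1.5)·(-2.3333) + (-1.5)·(1.6667) + (-3.5)·(0.6667) + (1.5)·(1.6667) + (2.5)·(-0.3333)) / 5 = -6/5 = -1.2
  S[W,W] = ((-1.3333)·(-1.3333) + (-2.3333)·(-2.3333) + (1.6667)·(1.6667) + (0.6667)·(0.6667) + (1.6667)·(1.6667) + (-0.3333)·(-0.3333)) / 5 = 13.3333/5 = 2.6667

S is symmetric (S[j,i] = S[i,j]). Assembling:

S = [[3.2, -2.6, 1.4],
 [-2.6, 5.1, -1.2],
 [1.4, -1.2, 2.6667]]


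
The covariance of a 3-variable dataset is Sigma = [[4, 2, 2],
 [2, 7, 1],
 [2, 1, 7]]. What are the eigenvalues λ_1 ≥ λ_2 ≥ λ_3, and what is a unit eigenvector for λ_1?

Step 1 — characteristic polynomial p(λ) = det(λI - Sigma) = λ³ - tr·λ² + c_1·λ - det, where tr = trace, c_1 = sum of the principal 2×2 minors, det = det(Sigma):
  tr = 4 + 7 + 7 = 18,
  c_1 = (4·7 - (2)²) + (4·7 - (2)²) + (7·7 - (1)²) = 24 + 24 + 48 = 96,
  det = 4·(7·7 - (1)²) - (2)·((2)·7 - (1)·(2)) + (2)·((2)·(1) - 7·(2)) = 4·(48) - (2)·(12) + (2)·(-12) = 144.
  So p(λ) = λ³ - 18λ² + 96λ - 144.
Step 2 — look for an integer root (rational root theorem: any rational root is an integer divisor of 144). Testing λ = 6:
  p(6) = 216 - 648 + 576 - 144 = 0  ✓
  Dividing out (λ - 6): p(λ) = (λ - 6)(λ² - 12λ + 24).
Step 3 — remaining eigenvalues from the quadratic λ² - 12λ + 24 = 0:
  Δ = 12² - 4·24 = 144 - 96 = 48,  λ = (12 ± √48)/2 = (12 ± 6.9282)/2 ≈ 9.4641 or 2.5359.
  Sorted: λ_1 = 9.4641,  λ_2 = 6,  λ_3 = 2.5359  (check: sum = 18 = tr ✓).

Step 4 — unit eigenvector for λ_1 ≈ 9.4641: v spans the null space of (Sigma - λ_1 I), whose rows are
  r_1 = (-5.4641, 2, 2),  r_2 = (2, -2.4641, 1),  r_3 = (2, 1, -2.4641).
  v is orthogonal to every row, so take v ∝ r_1 × r_2 = ((2)·(1) - (2)·(-2.4641), (2)·(2) - (-5.4641)·(1), (-5.4641)·(-2.4641) - (2)·(2)) ≈ (6.9282, 9.4641, 9.4641).
  Let u = (6.9282, 9.4641, 9.4641).
  ||u|| = √((6.9282)² + (9.4641)² + (9.4641)²) = √(227.1384) ≈ 15.0711,  v_1 = u/||u|| ≈ (0.4597, 0.628, 0.628) (||v_1|| = 1).

λ_1 = 9.4641,  λ_2 = 6,  λ_3 = 2.5359;  v_1 ≈ (0.4597, 0.628, 0.628)


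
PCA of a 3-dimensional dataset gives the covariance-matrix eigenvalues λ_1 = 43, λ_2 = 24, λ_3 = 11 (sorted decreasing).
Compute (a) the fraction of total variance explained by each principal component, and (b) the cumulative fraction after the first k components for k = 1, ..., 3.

Step 1 — total variance = trace(Sigma) = Σ λ_i = 43 + 24 + 11 = 78.

Step 2 — fraction explained by component i = λ_i / Σ λ:
  PC1: 43/78 = 0.5513
  PC2: 24/78 = 0.3077
  PC3: 11/78 = 0.141

Step 3 — cumulative fraction after k components = (λ_1 + ... + λ_k) / Σ λ:
  k = 1: 43/78 = 0.5513
  k = 2: (43 + 24)/78 = 67/78 = 0.859
  k = 3: (43 + 24 + 11)/78 = 78/78 = 1

Summary (fraction, with percent):

explained: PC1 0.5513 (55.13%), PC2 0.3077 (30.77%), PC3 0.141 (14.1%);  cumulative: 0.5513, 0.859, 1


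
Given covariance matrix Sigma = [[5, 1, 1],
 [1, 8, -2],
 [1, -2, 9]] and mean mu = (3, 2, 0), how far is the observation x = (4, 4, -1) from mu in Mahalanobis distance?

Step 1 — centre the observation: (x - mu) = (1, 2, -1).

Step 2 — invert Sigma (cofactor / det for 3×3, or solve directly):
  Sigma^{-1} = [[0.2132, -0.0345, -0.0313],
 [-0.0345, 0.1379, 0.0345],
 [-0.0313, 0.0345, 0.1223]].

Step 3 — form the quadratic (x - mu)^T · Sigma^{-1} · (x - mu):
  Sigma^{-1} · (x - mu) = (0.1755, 0.2069, -0.0846).
  (x - mu)^T · [Sigma^{-1} · (x - mu)] = (1)·(0.1755) + (2)·(0.2069) + (-1)·(-0.0846) = 0.674.

Step 4 — take square root: d = √(0.674) ≈ 0.821.

d(x, mu) = √(0.674) ≈ 0.821


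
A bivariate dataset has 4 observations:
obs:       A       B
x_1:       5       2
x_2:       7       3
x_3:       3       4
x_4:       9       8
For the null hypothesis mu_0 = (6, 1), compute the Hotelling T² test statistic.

Step 1 — sample mean vector:
  mean(A) = (5 + 7 + 3 + 9) / 4 = 24/4 = 6
  mean(B) = (2 + 3 + 4 + 8) / 4 = 17/4 = 4.25
  x̄ = (6, 4.25),  deviation x̄ - mu_0 = (6, 4.25) - (6, 1) = (0, 3.25).

Step 2 — sample covariance matrix, S[i,j] = (1/(n-1)) · Σ_k (x_{k,i} - mean_i) · (x_{k,j} - mean_j), divisor n-1 = 3:
  S[A,A] = ((-1)·(-1) + (1)·(1) + (-3)·(-3) + (3)·(3)) / 3 = 20/3 = 6.6667
  S[A,B] = ((-1)·(-2.25) + (1)·(-1.25) + (-3)·(-0.25) + (3)·(3.75)) / 3 = 13/3 = 4.3333
  S[B,B] = ((-2.25)·(-2.25) + (-1.25)·(-1.25) + (-0.25)·(-0.25) + (3.75)·(3.75)) / 3 = 20.75/3 = 6.9167
  S = [[6.6667, 4.3333],
 [4.3333, 6.9167]].

Step 3 — invert S. det(S) = 6.6667·6.9167 - (4.3333)² = 27.3333.
  S^{-1} = (1/det) · [[d, -b], [-b, a]] = [[0.253, -0.1585],
 [-0.1585, 0.2439]].

Step 4 — quadratic form (x̄ - mu_0)^T · S^{-1} · (x̄ - mu_0):
  S^{-1} · (x̄ - mu_0) = (-0.5152, 0.7927),
  (x̄ - mu_0)^T · [...] = (0)·(-0.5152) + (3.25)·(0.7927) = 2.5762.

Step 5 — scale by n: T² = 4 · 2.5762 = 10.3049.

T² ≈ 10.3049


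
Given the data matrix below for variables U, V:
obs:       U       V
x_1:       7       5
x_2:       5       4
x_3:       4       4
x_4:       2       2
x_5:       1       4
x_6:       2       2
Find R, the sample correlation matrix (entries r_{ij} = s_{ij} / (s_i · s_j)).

Step 1 — column means:
  mean(U) = (7 + 5 + 4 + 2 + 1 + 2) / 6 = 21/6 = 3.5
  mean(V) = (5 + 4 + 4 + 2 + 4 + 2) / 6 = 21/6 = 3.5

Step 2 — sample variances and covariances s[i,j] = (1/(n-1)) · Σ_k (x_{k,i} - mean_i) · (x_{k,j} - mean_j), with n-1 = 5:
  s[U,U] = ((3.5)·(3.5) + (1.5)·(1.5) + (0.5)·(0.5) + (-1.5)·(-1.5) + (-2.5)·(-2.5) + (-1.5)·(-1.5)) / 5 = 25.5/5 = 5.1
  s[U,V] = ((3.5)·(1.5) + (1.5)·(0.5) + (0.5)·(0.5) + (-1.5)·(-1.5) + (-2.5)·(0.5) + (-1.5)·(-1.5)) / 5 = 9.5/5 = 1.9
  s[V,V] = ((1.5)·(1.5) + (0.5)·(0.5) + (0.5)·(0.5) + (-1.5)·(-1.5) + (0.5)·(0.5) + (-1.5)·(-1.5)) / 5 = 7.5/5 = 1.5
  Sample standard deviations s_i = √(s[i,i]):
  s(U) = √(5.1) = 2.2583
  s(V) = √(1.5) = 1.2247

Step 3 — r_{ij} = s_{ij} / (s_i · s_j):
  r[U,U] = 1 (diagonal).
  r[U,V] = 1.9 / (2.2583 · 1.2247) = 1.9 / 2.7659 = 0.6869
  r[V,V] = 1 (diagonal).

R is symmetric with unit diagonal. Assembling:

R = [[1, 0.6869],
 [0.6869, 1]]


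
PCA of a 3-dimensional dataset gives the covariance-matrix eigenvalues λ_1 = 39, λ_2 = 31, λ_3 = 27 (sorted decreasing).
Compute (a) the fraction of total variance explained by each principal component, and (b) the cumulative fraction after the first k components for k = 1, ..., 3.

Step 1 — total variance = trace(Sigma) = Σ λ_i = 39 + 31 + 27 = 97.

Step 2 — fraction explained by component i = λ_i / Σ λ:
  PC1: 39/97 = 0.4021
  PC2: 31/97 = 0.3196
  PC3: 27/97 = 0.2784

Step 3 — cumulative fraction after k components = (λ_1 + ... + λ_k) / Σ λ:
  k = 1: 39/97 = 0.4021
  k = 2: (39 + 31)/97 = 70/97 = 0.7216
  k = 3: (39 + 31 + 27)/97 = 97/97 = 1

Summary (fraction, with percent):

explained: PC1 0.4021 (40.21%), PC2 0.3196 (31.96%), PC3 0.2784 (27.84%);  cumulative: 0.4021, 0.7216, 1


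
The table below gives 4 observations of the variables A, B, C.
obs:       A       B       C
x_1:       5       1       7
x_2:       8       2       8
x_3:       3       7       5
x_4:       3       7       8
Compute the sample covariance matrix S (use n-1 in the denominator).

Step 1 — column means:
  mean(A) = (5 + 8 + 3 + 3) / 4 = 19/4 = 4.75
  mean(B) = (1 + 2 + 7 + 7) / 4 = 17/4 = 4.25
  mean(C) = (7 + 8 + 5 + 8) / 4 = 28/4 = 7

Step 2 — sample covariance S[i,j] = (1/(n-1)) · Σ_k (x_{k,i} - mean_i) · (x_{k,j} - mean_j), with n-1 = 3.
  S[A,A] = ((0.25)·(0.25) + (3.25)·(3.25) + (-1.75)·(-1.75) + (-1.75)·(-1.75)) / 3 = 16.75/3 = 5.5833
  S[A,B] = ((0.25)·(-3.25) + (3.25)·(-2.25) + (-1.75)·(2.75) + (-1.75)·(2.75)) / 3 = -17.75/3 = -5.9167
  S[A,C] = ((0.25)·(0) + (3.25)·(1) + (-1.75)·(-2) + (-1.75)·(1)) / 3 = 5/3 = 1.6667
  S[B,B] = ((-3.25)·(-3.25) + (-2.25)·(-2.25) + (2.75)·(2.75) + (2.75)·(2.75)) / 3 = 30.75/3 = 10.25
  S[B,C] = ((-3.25)·(0) + (-2.25)·(1) + (2.75)·(-2) + (2.75)·(1)) / 3 = -5/3 = -1.6667
  S[C,C] = ((0)·(0) + (1)·(1) + (-2)·(-2) + (1)·(1)) / 3 = 6/3 = 2

S is symmetric (S[j,i] = S[i,j]). Assembling:

S = [[5.5833, -5.9167, 1.6667],
 [-5.9167, 10.25, -1.6667],
 [1.6667, -1.6667, 2]]


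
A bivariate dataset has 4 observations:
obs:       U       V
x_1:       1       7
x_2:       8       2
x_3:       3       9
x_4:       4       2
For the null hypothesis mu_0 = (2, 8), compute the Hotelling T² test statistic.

Step 1 — sample mean vector:
  mean(U) = (1 + 8 + 3 + 4) / 4 = 16/4 = 4
  mean(V) = (7 + 2 + 9 + 2) / 4 = 20/4 = 5
  x̄ = (4, 5),  deviation x̄ - mu_0 = (4, 5) - (2, 8) = (2, -3).

Step 2 — sample covariance matrix, S[i,j] = (1/(n-1)) · Σ_k (x_{k,i} - mean_i) · (x_{k,j} - mean_j), divisor n-1 = 3:
  S[U,U] = ((-3)·(-3) + (4)·(4) + (-1)·(-1) + (0)·(0)) / 3 = 26/3 = 8.6667
  S[U,V] = ((-3)·(2) + (4)·(-3) + (-1)·(4) + (0)·(-3)) / 3 = -22/3 = -7.3333
  S[V,V] = ((2)·(2) + (-3)·(-3) + (4)·(4) + (-3)·(-3)) / 3 = 38/3 = 12.6667
  S = [[8.6667, -7.3333],
 [-7.3333, 12.6667]].

Step 3 — invert S. det(S) = 8.6667·12.6667 - (-7.3333)² = 56.
  S^{-1} = (1/det) · [[d, -b], [-b, a]] = [[0.2262, 0.131],
 [0.131, 0.1548]].

Step 4 — quadratic form (x̄ - mu_0)^T · S^{-1} · (x̄ - mu_0):
  S^{-1} · (x̄ - mu_0) = (0.0595, -0.2024),
  (x̄ - mu_0)^T · [...] = (2)·(0.0595) + (-3)·(-0.2024) = 0.7262.

Step 5 — scale by n: T² = 4 · 0.7262 = 2.9048.

T² ≈ 2.9048


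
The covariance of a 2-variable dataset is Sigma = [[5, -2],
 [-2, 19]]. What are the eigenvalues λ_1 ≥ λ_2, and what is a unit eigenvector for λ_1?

Step 1 — characteristic polynomial of 2×2 Sigma:
  det(Sigma - λI) = λ² - trace · λ + det = 0.
  trace = 5 + 19 = 24, det = 5·19 - (-2)² = 91.
Step 2 — discriminant:
  Δ = trace² - 4·det = 576 - 364 = 212.
Step 3 — eigenvalues:
  λ = (trace ± √Δ)/2 = (24 ± 14.5602)/2,
  λ_1 = 19.2801,  λ_2 = 4.7199.

Step 4 — unit eigenvector for λ_1: solve (Sigma - λ_1 I)v = 0. First row:
  (5 - 19.2801)·v_x + (-2)·v_y = 0, i.e. (-14.2801)·v_x + (-2)·v_y = 0,
  so v ∝ (b, λ_1 - a) = (-2, 14.2801); multiply by -1 so the first entry is positive: u = (2, -14.2801).
  ||u|| = √((2)² + (-14.2801)²) = √(207.9215) ≈ 14.4195,
  v_1 = u/||u|| ≈ (0.1387, -0.9903) (||v_1|| = 1).

λ_1 = 19.2801,  λ_2 = 4.7199;  v_1 ≈ (0.1387, -0.9903)


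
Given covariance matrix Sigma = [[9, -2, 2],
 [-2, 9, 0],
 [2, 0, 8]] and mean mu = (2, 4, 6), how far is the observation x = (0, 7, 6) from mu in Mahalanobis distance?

Step 1 — centre the observation: (x - mu) = (-2, 3, 0).

Step 2 — invert Sigma (cofactor / det for 3×3, or solve directly):
  Sigma^{-1} = [[0.1241, 0.0276, -0.031],
 [0.0276, 0.1172, -0.0069],
 [-0.031, -0.0069, 0.1328]].

Step 3 — form the quadratic (x - mu)^T · Sigma^{-1} · (x - mu):
  Sigma^{-1} · (x - mu) = (-0.1655, 0.2966, 0.0414).
  (x - mu)^T · [Sigma^{-1} · (x - mu)] = (-2)·(-0.1655) + (3)·(0.2966) + (0)·(0.0414) = 1.2207.

Step 4 — take square root: d = √(1.2207) ≈ 1.1048.

d(x, mu) = √(1.2207) ≈ 1.1048


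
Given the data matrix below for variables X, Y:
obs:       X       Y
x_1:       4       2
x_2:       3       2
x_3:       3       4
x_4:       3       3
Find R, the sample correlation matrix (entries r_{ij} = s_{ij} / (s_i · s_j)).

Step 1 — column means:
  mean(X) = (4 + 3 + 3 + 3) / 4 = 13/4 = 3.25
  mean(Y) = (2 + 2 + 4 + 3) / 4 = 11/4 = 2.75

Step 2 — sample variances and covariances s[i,j] = (1/(n-1)) · Σ_k (x_{k,i} - mean_i) · (x_{k,j} - mean_j), with n-1 = 3:
  s[X,X] = ((0.75)·(0.75) + (-0.25)·(-0.25) + (-0.25)·(-0.25) + (-0.25)·(-0.25)) / 3 = 0.75/3 = 0.25
  s[X,Y] = ((0.75)·(-0.75) + (-0.25)·(-0.75) + (-0.25)·(1.25) + (-0.25)·(0.25)) / 3 = -0.75/3 = -0.25
  s[Y,Y] = ((-0.75)·(-0.75) + (-0.75)·(-0.75) + (1.25)·(1.25) + (0.25)·(0.25)) / 3 = 2.75/3 = 0.9167
  Sample standard deviations s_i = √(s[i,i]):
  s(X) = √(0.25) = 0.5
  s(Y) = √(0.9167) = 0.9574

Step 3 — r_{ij} = s_{ij} / (s_i · s_j):
  r[X,X] = 1 (diagonal).
  r[X,Y] = -0.25 / (0.5 · 0.9574) = -0.25 / 0.4787 = -0.5222
  r[Y,Y] = 1 (diagonal).

R is symmetric with unit diagonal. Assembling:

R = [[1, -0.5222],
 [-0.5222, 1]]


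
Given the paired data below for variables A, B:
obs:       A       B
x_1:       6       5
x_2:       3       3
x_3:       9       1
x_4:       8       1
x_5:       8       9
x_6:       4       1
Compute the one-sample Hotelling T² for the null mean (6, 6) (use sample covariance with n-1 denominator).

Step 1 — sample mean vector:
  mean(A) = (6 + 3 + 9 + 8 + 8 + 4) / 6 = 38/6 = 6.3333
  mean(B) = (5 + 3 + 1 + 1 + 9 + 1) / 6 = 20/6 = 3.3333
  x̄ = (6.3333, 3.3333),  deviation x̄ - mu_0 = (6.3333, 3.3333) - (6, 6) = (0.3333, -2.6667).

Step 2 — sample covariance matrix, S[i,j] = (1/(n-1)) · Σ_k (x_{k,i} - mean_i) · (x_{k,j} - mean_j), divisor n-1 = 5:
  S[A,A] = ((-0.3333)·(-0.3333) + (-3.3333)·(-3.3333) + (2.6667)·(2.6667) + (1.6667)·(1.6667) + (1.6667)·(1.6667) + (-2.3333)·(-2.3333)) / 5 = 29.3333/5 = 5.8667
  S[A,B] = ((-0.3333)·(1.6667) + (-3.3333)·(-0.3333) + (2.6667)·(-2.3333) + (1.6667)·(-2.3333) + (1.6667)·(5.6667) + (-2.3333)·(-2.3333)) / 5 = 5.3333/5 = 1.0667
  S[B,B] = ((1.6667)·(1.6667) + (-0.3333)·(-0.3333) + (-2.3333)·(-2.3333) + (-2.3333)·(-2.3333) + (5.6667)·(5.6667) + (-2.3333)·(-2.3333)) / 5 = 51.3333/5 = 10.2667
  S = [[5.8667, 1.0667],
 [1.0667, 10.2667]].

Step 3 — invert S. det(S) = 5.8667·10.2667 - (1.0667)² = 59.0933.
  S^{-1} = (1/det) · [[d, -b], [-b, a]] = [[0.1737, -0.0181],
 [-0.0181, 0.0993]].

Step 4 — quadratic form (x̄ - mu_0)^T · S^{-1} · (x̄ - mu_0):
  S^{-1} · (x̄ - mu_0) = (0.106, -0.2708),
  (x̄ - mu_0)^T · [...] = (0.3333)·(0.106) + (-2.6667)·(-0.2708) = 0.7574.

Step 5 — scale by n: T² = 6 · 0.7574 = 4.5442.

T² ≈ 4.5442


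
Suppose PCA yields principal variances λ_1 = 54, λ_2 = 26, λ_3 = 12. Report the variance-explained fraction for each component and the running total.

Step 1 — total variance = trace(Sigma) = Σ λ_i = 54 + 26 + 12 = 92.

Step 2 — fraction explained by component i = λ_i / Σ λ:
  PC1: 54/92 = 0.587
  PC2: 26/92 = 0.2826
  PC3: 12/92 = 0.1304

Step 3 — cumulative fraction after k components = (λ_1 + ... + λ_k) / Σ λ:
  k = 1: 54/92 = 0.587
  k = 2: (54 + 26)/92 = 80/92 = 0.8696
  k = 3: (54 + 26 + 12)/92 = 92/92 = 1

Summary (fraction, with percent):

explained: PC1 0.587 (58.7%), PC2 0.2826 (28.26%), PC3 0.1304 (13.04%);  cumulative: 0.587, 0.8696, 1


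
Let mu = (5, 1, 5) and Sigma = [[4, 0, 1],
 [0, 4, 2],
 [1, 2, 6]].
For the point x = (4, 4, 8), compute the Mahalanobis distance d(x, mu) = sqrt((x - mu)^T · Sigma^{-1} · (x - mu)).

Step 1 — centre the observation: (x - mu) = (-1, 3, 3).

Step 2 — invert Sigma (cofactor / det for 3×3, or solve directly):
  Sigma^{-1} = [[0.2632, 0.0263, -0.0526],
 [0.0263, 0.3026, -0.1053],
 [-0.0526, -0.1053, 0.2105]].

Step 3 — form the quadratic (x - mu)^T · Sigma^{-1} · (x - mu):
  Sigma^{-1} · (x - mu) = (-0.3421, 0.5658, 0.3684).
  (x - mu)^T · [Sigma^{-1} · (x - mu)] = (-1)·(-0.3421) + (3)·(0.5658) + (3)·(0.3684) = 3.1447.

Step 4 — take square root: d = √(3.1447) ≈ 1.7733.

d(x, mu) = √(3.1447) ≈ 1.7733


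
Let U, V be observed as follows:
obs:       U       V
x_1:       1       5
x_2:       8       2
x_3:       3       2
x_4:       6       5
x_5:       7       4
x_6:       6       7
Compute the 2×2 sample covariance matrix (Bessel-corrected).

Step 1 — column means:
  mean(U) = (1 + 8 + 3 + 6 + 7 + 6) / 6 = 31/6 = 5.1667
  mean(V) = (5 + 2 + 2 + 5 + 4 + 7) / 6 = 25/6 = 4.1667

Step 2 — sample covariance S[i,j] = (1/(n-1)) · Σ_k (x_{k,i} - mean_i) · (x_{k,j} - mean_j), with n-1 = 5.
  S[U,U] = ((-4.1667)·(-4.1667) + (2.8333)·(2.8333) + (-2.1667)·(-2.1667) + (0.8333)·(0.8333) + (1.8333)·(1.8333) + (0.8333)·(0.8333)) / 5 = 34.8333/5 = 6.9667
  S[U,V] = ((-4.1667)·(0.8333) + (2.8333)·(-2.1667) + (-2.1667)·(-2.1667) + (0.8333)·(0.8333) + (1.8333)·(-0.1667) + (0.8333)·(2.8333)) / 5 = -2.1667/5 = -0.4333
  S[V,V] = ((0.8333)·(0.8333) + (-2.1667)·(-2.1667) + (-2.1667)·(-2.1667) + (0.8333)·(0.8333) + (-0.1667)·(-0.1667) + (2.8333)·(2.8333)) / 5 = 18.8333/5 = 3.7667

S is symmetric (S[j,i] = S[i,j]). Assembling:

S = [[6.9667, -0.4333],
 [-0.4333, 3.7667]]


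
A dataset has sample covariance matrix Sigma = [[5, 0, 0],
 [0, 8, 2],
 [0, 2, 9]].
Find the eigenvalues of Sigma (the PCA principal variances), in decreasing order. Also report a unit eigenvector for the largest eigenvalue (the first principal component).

Step 1 — characteristic polynomial p(λ) = det(λI - Sigma) = λ³ - tr·λ² + c_1·λ - det, where tr = trace, c_1 = sum of the principal 2×2 minors, det = det(Sigma):
  tr = 5 + 8 + 9 = 22,
  c_1 = (5·8 - (0)²) + (5·9 - (0)²) + (8·9 - (2)²) = 40 + 45 + 68 = 153,
  det = 5·(8·9 - (2)²) - (0)·((0)·9 - (2)·(0)) + (0)·((0)·(2) - 8·(0)) = 5·(68) - (0)·(0) + (0)·(0) = 340.
  So p(λ) = λ³ - 22λ² + 153λ - 340.
Step 2 — look for an integer root (rational root theorem: any rational root is an integer divisor of 340). Testing λ = 5:
  p(5) = 125 - 550 + 765 - 340 = 0  ✓
  Dividing out (λ - 5): p(λ) = (λ - 5)(λ² - 17λ + 68).
Step 3 — remaining eigenvalues from the quadratic λ² - 17λ + 68 = 0:
  Δ = 17² - 4·68 = 289 - 272 = 17,  λ = (17 ± √17)/2 = (17 ± 4.1231)/2 ≈ 10.5616 or 6.4384.
  Sorted: λ_1 = 10.5616,  λ_2 = 6.4384,  λ_3 = 5  (check: sum = 22 = tr ✓).

Step 4 — unit eigenvector for λ_1 ≈ 10.5616: v spans the null space of (Sigma - λ_1 I), whose rows are
  r_1 = (-5.5616, 0, 0),  r_2 = (0, -2.5616, 2),  r_3 = (0, 2, -1.5616).
  v is orthogonal to every row, so take v ∝ r_1 × r_2 = ((0)·(2) - (0)·(-2.5616), (0)·(0) - (-5.5616)·(2), (-5.5616)·(-2.5616) - (0)·(0)) ≈ (0, 11.1231, 14.2462).
  Let u = (0, 11.1231, 14.2462).
  ||u|| = √((0)² + (11.1231)² + (14.2462)²) = √(326.678) ≈ 18.0742,  v_1 = u/||u|| ≈ (0, 0.6154, 0.7882) (||v_1|| = 1).

λ_1 = 10.5616,  λ_2 = 6.4384,  λ_3 = 5;  v_1 ≈ (0, 0.6154, 0.7882)


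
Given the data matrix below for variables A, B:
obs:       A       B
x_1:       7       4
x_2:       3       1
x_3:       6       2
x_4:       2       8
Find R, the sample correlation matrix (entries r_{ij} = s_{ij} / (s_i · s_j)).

Step 1 — column means:
  mean(A) = (7 + 3 + 6 + 2) / 4 = 18/4 = 4.5
  mean(B) = (4 + 1 + 2 + 8) / 4 = 15/4 = 3.75

Step 2 — sample variances and covariances s[i,j] = (1/(n-1)) · Σ_k (x_{k,i} - mean_i) · (x_{k,j} - mean_j), with n-1 = 3:
  s[A,A] = ((2.5)·(2.5) + (-1.5)·(-1.5) + (1.5)·(1.5) + (-2.5)·(-2.5)) / 3 = 17/3 = 5.6667
  s[A,B] = ((2.5)·(0.25) + (-1.5)·(-2.75) + (1.5)·(-1.75) + (-2.5)·(4.25)) / 3 = -8.5/3 = -2.8333
  s[B,B] = ((0.25)·(0.25) + (-2.75)·(-2.75) + (-1.75)·(-1.75) + (4.25)·(4.25)) / 3 = 28.75/3 = 9.5833
  Sample standard deviations s_i = √(s[i,i]):
  s(A) = √(5.6667) = 2.3805
  s(B) = √(9.5833) = 3.0957

Step 3 — r_{ij} = s_{ij} / (s_i · s_j):
  r[A,A] = 1 (diagonal).
  r[A,B] = -2.8333 / (2.3805 · 3.0957) = -2.8333 / 7.3692 = -0.3845
  r[B,B] = 1 (diagonal).

R is symmetric with unit diagonal. Assembling:

R = [[1, -0.3845],
 [-0.3845, 1]]


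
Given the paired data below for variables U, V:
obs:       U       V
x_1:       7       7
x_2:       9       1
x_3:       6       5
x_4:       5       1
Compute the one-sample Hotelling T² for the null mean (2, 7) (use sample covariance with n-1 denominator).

Step 1 — sample mean vector:
  mean(U) = (7 + 9 + 6 + 5) / 4 = 27/4 = 6.75
  mean(V) = (7 + 1 + 5 + 1) / 4 = 14/4 = 3.5
  x̄ = (6.75, 3.5),  deviation x̄ - mu_0 = (6.75, 3.5) - (2, 7) = (4.75, -3.5).

Step 2 — sample covariance matrix, S[i,j] = (1/(n-1)) · Σ_k (x_{k,i} - mean_i) · (x_{k,j} - mean_j), divisor n-1 = 3:
  S[U,U] = ((0.25)·(0.25) + (2.25)·(2.25) + (-0.75)·(-0.75) + (-1.75)·(-1.75)) / 3 = 8.75/3 = 2.9167
  S[U,V] = ((0.25)·(3.5) + (2.25)·(-2.5) + (-0.75)·(1.5) + (-1.75)·(-2.5)) / 3 = -1.5/3 = -0.5
  S[V,V] = ((3.5)·(3.5) + (-2.5)·(-2.5) + (1.5)·(1.5) + (-2.5)·(-2.5)) / 3 = 27/3 = 9
  S = [[2.9167, -0.5],
 [-0.5, 9]].

Step 3 — invert S. det(S) = 2.9167·9 - (-0.5)² = 26.
  S^{-1} = (1/det) · [[d, -b], [-b, a]] = [[0.3462, 0.0192],
 [0.0192, 0.1122]].

Step 4 — quadratic form (x̄ - mu_0)^T · S^{-1} · (x̄ - mu_0):
  S^{-1} · (x̄ - mu_0) = (1.5769, -0.3013),
  (x̄ - mu_0)^T · [...] = (4.75)·(1.5769) + (-3.5)·(-0.3013) = 8.5449.

Step 5 — scale by n: T² = 4 · 8.5449 = 34.1795.

T² ≈ 34.1795


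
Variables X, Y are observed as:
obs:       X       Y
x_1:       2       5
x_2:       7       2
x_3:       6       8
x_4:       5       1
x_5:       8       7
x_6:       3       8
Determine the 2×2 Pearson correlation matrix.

Step 1 — column means:
  mean(X) = (2 + 7 + 6 + 5 + 8 + 3) / 6 = 31/6 = 5.1667
  mean(Y) = (5 + 2 + 8 + 1 + 7 + 8) / 6 = 31/6 = 5.1667

Step 2 — sample variances and covariances s[i,j] = (1/(n-1)) · Σ_k (x_{k,i} - mean_i) · (x_{k,j} - mean_j), with n-1 = 5:
  s[X,X] = ((-3.1667)·(-3.1667) + (1.8333)·(1.8333) + (0.8333)·(0.8333) + (-0.1667)·(-0.1667) + (2.8333)·(2.8333) + (-2.1667)·(-2.1667)) / 5 = 26.8333/5 = 5.3667
  s[X,Y] = ((-3.1667)·(-0.1667) + (1.8333)·(-3.1667) + (0.8333)·(2.8333) + (-0.1667)·(-4.1667) + (2.8333)·(1.8333) + (-2.1667)·(2.8333)) / 5 = -3.1667/5 = -0.6333
  s[Y,Y] = ((-0.1667)·(-0.1667) + (-3.1667)·(-3.1667) + (2.8333)·(2.8333) + (-4.1667)·(-4.1667) + (1.8333)·(1.8333) + (2.8333)·(2.8333)) / 5 = 46.8333/5 = 9.3667
  Sample standard deviations s_i = √(s[i,i]):
  s(X) = √(5.3667) = 2.3166
  s(Y) = √(9.3667) = 3.0605

Step 3 — r_{ij} = s_{ij} / (s_i · s_j):
  r[X,X] = 1 (diagonal).
  r[X,Y] = -0.6333 / (2.3166 · 3.0605) = -0.6333 / 7.09 = -0.0893
  r[Y,Y] = 1 (diagonal).

R is symmetric with unit diagonal. Assembling:

R = [[1, -0.0893],
 [-0.0893, 1]]


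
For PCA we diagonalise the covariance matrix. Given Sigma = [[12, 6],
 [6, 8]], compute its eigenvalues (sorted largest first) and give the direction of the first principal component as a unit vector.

Step 1 — characteristic polynomial of 2×2 Sigma:
  det(Sigma - λI) = λ² - trace · λ + det = 0.
  trace = 12 + 8 = 20, det = 12·8 - (6)² = 60.
Step 2 — discriminant:
  Δ = trace² - 4·det = 400 - 240 = 160.
Step 3 — eigenvalues:
  λ = (trace ± √Δ)/2 = (20 ± 12.6491)/2,
  λ_1 = 16.3246,  λ_2 = 3.6754.

Step 4 — unit eigenvector for λ_1: solve (Sigma - λ_1 I)v = 0. First row:
  (12 - 16.3246)·v_x + (6)·v_y = 0, i.e. (-4.3246)·v_x + (6)·v_y = 0,
  so v ∝ (b, λ_1 - a) = (6, 4.3246) = u.
  ||u|| = √((6)² + (4.3246)²) = √(54.7018) ≈ 7.3961,
  v_1 = u/||u|| ≈ (0.8112, 0.5847) (||v_1|| = 1).

λ_1 = 16.3246,  λ_2 = 3.6754;  v_1 ≈ (0.8112, 0.5847)


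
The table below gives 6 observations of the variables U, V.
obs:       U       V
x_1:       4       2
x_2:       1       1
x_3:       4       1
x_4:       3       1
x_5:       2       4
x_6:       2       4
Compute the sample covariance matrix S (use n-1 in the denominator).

Step 1 — column means:
  mean(U) = (4 + 1 + 4 + 3 + 2 + 2) / 6 = 16/6 = 2.6667
  mean(V) = (2 + 1 + 1 + 1 + 4 + 4) / 6 = 13/6 = 2.1667

Step 2 — sample covariance S[i,j] = (1/(n-1)) · Σ_k (x_{k,i} - mean_i) · (x_{k,j} - mean_j), with n-1 = 5.
  S[U,U] = ((1.3333)·(1.3333) + (-1.6667)·(-1.6667) + (1.3333)·(1.3333) + (0.3333)·(0.3333) + (-0.6667)·(-0.6667) + (-0.6667)·(-0.6667)) / 5 = 7.3333/5 = 1.4667
  S[U,V] = ((1.3333)·(-0.1667) + (-1.6667)·(-1.1667) + (1.3333)·(-1.1667) + (0.3333)·(-1.1667) + (-0.6667)·(1.8333) + (-0.6667)·(1.8333)) / 5 = -2.6667/5 = -0.5333
  S[V,V] = ((-0.1667)·(-0.1667) + (-1.1667)·(-1.1667) + (-1.1667)·(-1.1667) + (-1.1667)·(-1.1667) + (1.8333)·(1.8333) + (1.8333)·(1.8333)) / 5 = 10.8333/5 = 2.1667

S is symmetric (S[j,i] = S[i,j]). Assembling:

S = [[1.4667, -0.5333],
 [-0.5333, 2.1667]]


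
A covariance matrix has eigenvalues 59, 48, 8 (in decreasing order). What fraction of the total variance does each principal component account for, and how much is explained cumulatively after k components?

Step 1 — total variance = trace(Sigma) = Σ λ_i = 59 + 48 + 8 = 115.

Step 2 — fraction explained by component i = λ_i / Σ λ:
  PC1: 59/115 = 0.513
  PC2: 48/115 = 0.4174
  PC3: 8/115 = 0.0696

Step 3 — cumulative fraction after k components = (λ_1 + ... + λ_k) / Σ λ:
  k = 1: 59/115 = 0.513
  k = 2: (59 + 48)/115 = 107/115 = 0.9304
  k = 3: (59 + 48 + 8)/115 = 115/115 = 1

Summary (fraction, with percent):

explained: PC1 0.513 (51.3%), PC2 0.4174 (41.74%), PC3 0.0696 (6.96%);  cumulative: 0.513, 0.9304, 1


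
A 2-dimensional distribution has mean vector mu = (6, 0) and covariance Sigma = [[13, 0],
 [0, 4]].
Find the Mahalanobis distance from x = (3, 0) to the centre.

Step 1 — centre the observation: (x - mu) = (-3, 0).

Step 2 — invert Sigma. det(Sigma) = 13·4 - (0)² = 52.
  Sigma^{-1} = (1/det) · [[d, -b], [-b, a]] = [[0.0769, 0],
 [0, 0.25]].

Step 3 — form the quadratic (x - mu)^T · Sigma^{-1} · (x - mu):
  Sigma^{-1} · (x - mu) = (-0.2308, 0).
  (x - mu)^T · [Sigma^{-1} · (x - mu)] = (-3)·(-0.2308) + (0)·(0) = 0.6923.

Step 4 — take square root: d = √(0.6923) ≈ 0.8321.

d(x, mu) = √(0.6923) ≈ 0.8321


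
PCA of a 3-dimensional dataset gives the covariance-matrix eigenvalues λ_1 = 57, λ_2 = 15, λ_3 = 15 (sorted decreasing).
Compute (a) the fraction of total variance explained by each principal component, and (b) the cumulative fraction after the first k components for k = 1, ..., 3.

Step 1 — total variance = trace(Sigma) = Σ λ_i = 57 + 15 + 15 = 87.

Step 2 — fraction explained by component i = λ_i / Σ λ:
  PC1: 57/87 = 0.6552
  PC2: 15/87 = 0.1724
  PC3: 15/87 = 0.1724

Step 3 — cumulative fraction after k components = (λ_1 + ... + λ_k) / Σ λ:
  k = 1: 57/87 = 0.6552
  k = 2: (57 + 15)/87 = 72/87 = 0.8276
  k = 3: (57 + 15 + 15)/87 = 87/87 = 1

Summary (fraction, with percent):

explained: PC1 0.6552 (65.52%), PC2 0.1724 (17.24%), PC3 0.1724 (17.24%);  cumulative: 0.6552, 0.8276, 1


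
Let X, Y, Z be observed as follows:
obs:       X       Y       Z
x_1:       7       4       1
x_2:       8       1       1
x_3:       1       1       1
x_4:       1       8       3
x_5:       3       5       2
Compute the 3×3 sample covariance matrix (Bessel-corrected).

Step 1 — column means:
  mean(X) = (7 + 8 + 1 + 1 + 3) / 5 = 20/5 = 4
  mean(Y) = (4 + 1 + 1 + 8 + 5) / 5 = 19/5 = 3.8
  mean(Z) = (1 + 1 + 1 + 3 + 2) / 5 = 8/5 = 1.6

Step 2 — sample covariance S[i,j] = (1/(n-1)) · Σ_k (x_{k,i} - mean_i) · (x_{k,j} - mean_j), with n-1 = 4.
  S[X,X] = ((3)·(3) + (4)·(4) + (-3)·(-3) + (-3)·(-3) + (-1)·(-1)) / 4 = 44/4 = 11
  S[X,Y] = ((3)·(0.2) + (4)·(-2.8) + (-3)·(-2.8) + (-3)·(4.2) + (-1)·(1.2)) / 4 = -16/4 = -4
  S[X,Z] = ((3)·(-0.6) + (4)·(-0.6) + (-3)·(-0.6) + (-3)·(1.4) + (-1)·(0.4)) / 4 = -7/4 = -1.75
  S[Y,Y] = ((0.2)·(0.2) + (-2.8)·(-2.8) + (-2.8)·(-2.8) + (4.2)·(4.2) + (1.2)·(1.2)) / 4 = 34.8/4 = 8.7
  S[Y,Z] = ((0.2)·(-0.6) + (-2.8)·(-0.6) + (-2.8)·(-0.6) + (4.2)·(1.4) + (1.2)·(0.4)) / 4 = 9.6/4 = 2.4
  S[Z,Z] = ((-0.6)·(-0.6) + (-0.6)·(-0.6) + (-0.6)·(-0.6) + (1.4)·(1.4) + (0.4)·(0.4)) / 4 = 3.2/4 = 0.8

S is symmetric (S[j,i] = S[i,j]). Assembling:

S = [[11, -4, -1.75],
 [-4, 8.7, 2.4],
 [-1.75, 2.4, 0.8]]
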